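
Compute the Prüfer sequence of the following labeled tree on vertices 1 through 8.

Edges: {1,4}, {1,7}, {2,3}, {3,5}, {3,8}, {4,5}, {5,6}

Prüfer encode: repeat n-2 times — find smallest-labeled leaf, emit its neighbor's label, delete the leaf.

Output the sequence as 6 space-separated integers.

Step 1: leaves = {2,6,7,8}. Remove smallest leaf 2, emit neighbor 3.
Step 2: leaves = {6,7,8}. Remove smallest leaf 6, emit neighbor 5.
Step 3: leaves = {7,8}. Remove smallest leaf 7, emit neighbor 1.
Step 4: leaves = {1,8}. Remove smallest leaf 1, emit neighbor 4.
Step 5: leaves = {4,8}. Remove smallest leaf 4, emit neighbor 5.
Step 6: leaves = {5,8}. Remove smallest leaf 5, emit neighbor 3.
Done: 2 vertices remain (3, 8). Sequence = [3 5 1 4 5 3]

Answer: 3 5 1 4 5 3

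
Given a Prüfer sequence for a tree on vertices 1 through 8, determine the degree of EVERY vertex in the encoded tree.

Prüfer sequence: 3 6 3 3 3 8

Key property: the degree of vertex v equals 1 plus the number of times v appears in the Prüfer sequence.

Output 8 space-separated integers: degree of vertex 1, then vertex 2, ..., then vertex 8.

Answer: 1 1 5 1 1 2 1 2

Derivation:
p_1 = 3: count[3] becomes 1
p_2 = 6: count[6] becomes 1
p_3 = 3: count[3] becomes 2
p_4 = 3: count[3] becomes 3
p_5 = 3: count[3] becomes 4
p_6 = 8: count[8] becomes 1
Degrees (1 + count): deg[1]=1+0=1, deg[2]=1+0=1, deg[3]=1+4=5, deg[4]=1+0=1, deg[5]=1+0=1, deg[6]=1+1=2, deg[7]=1+0=1, deg[8]=1+1=2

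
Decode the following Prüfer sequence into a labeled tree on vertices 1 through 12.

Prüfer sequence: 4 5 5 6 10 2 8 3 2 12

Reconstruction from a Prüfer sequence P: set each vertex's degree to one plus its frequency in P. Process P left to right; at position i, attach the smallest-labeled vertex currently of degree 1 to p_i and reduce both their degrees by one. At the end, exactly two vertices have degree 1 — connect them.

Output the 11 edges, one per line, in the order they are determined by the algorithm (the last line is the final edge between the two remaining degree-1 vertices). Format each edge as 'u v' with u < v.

Answer: 1 4
4 5
5 7
5 6
6 10
2 9
8 10
3 8
2 3
2 12
11 12

Derivation:
Initial degrees: {1:1, 2:3, 3:2, 4:2, 5:3, 6:2, 7:1, 8:2, 9:1, 10:2, 11:1, 12:2}
Step 1: smallest deg-1 vertex = 1, p_1 = 4. Add edge {1,4}. Now deg[1]=0, deg[4]=1.
Step 2: smallest deg-1 vertex = 4, p_2 = 5. Add edge {4,5}. Now deg[4]=0, deg[5]=2.
Step 3: smallest deg-1 vertex = 7, p_3 = 5. Add edge {5,7}. Now deg[7]=0, deg[5]=1.
Step 4: smallest deg-1 vertex = 5, p_4 = 6. Add edge {5,6}. Now deg[5]=0, deg[6]=1.
Step 5: smallest deg-1 vertex = 6, p_5 = 10. Add edge {6,10}. Now deg[6]=0, deg[10]=1.
Step 6: smallest deg-1 vertex = 9, p_6 = 2. Add edge {2,9}. Now deg[9]=0, deg[2]=2.
Step 7: smallest deg-1 vertex = 10, p_7 = 8. Add edge {8,10}. Now deg[10]=0, deg[8]=1.
Step 8: smallest deg-1 vertex = 8, p_8 = 3. Add edge {3,8}. Now deg[8]=0, deg[3]=1.
Step 9: smallest deg-1 vertex = 3, p_9 = 2. Add edge {2,3}. Now deg[3]=0, deg[2]=1.
Step 10: smallest deg-1 vertex = 2, p_10 = 12. Add edge {2,12}. Now deg[2]=0, deg[12]=1.
Final: two remaining deg-1 vertices are 11, 12. Add edge {11,12}.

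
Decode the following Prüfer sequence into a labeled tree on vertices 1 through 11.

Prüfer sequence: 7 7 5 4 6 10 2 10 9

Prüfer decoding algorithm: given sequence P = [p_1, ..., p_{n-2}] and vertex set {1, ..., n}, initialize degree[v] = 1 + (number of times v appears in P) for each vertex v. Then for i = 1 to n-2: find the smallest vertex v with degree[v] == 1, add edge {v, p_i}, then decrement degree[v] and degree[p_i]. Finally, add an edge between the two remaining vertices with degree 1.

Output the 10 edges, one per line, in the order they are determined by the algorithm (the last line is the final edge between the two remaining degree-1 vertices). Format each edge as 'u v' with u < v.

Initial degrees: {1:1, 2:2, 3:1, 4:2, 5:2, 6:2, 7:3, 8:1, 9:2, 10:3, 11:1}
Step 1: smallest deg-1 vertex = 1, p_1 = 7. Add edge {1,7}. Now deg[1]=0, deg[7]=2.
Step 2: smallest deg-1 vertex = 3, p_2 = 7. Add edge {3,7}. Now deg[3]=0, deg[7]=1.
Step 3: smallest deg-1 vertex = 7, p_3 = 5. Add edge {5,7}. Now deg[7]=0, deg[5]=1.
Step 4: smallest deg-1 vertex = 5, p_4 = 4. Add edge {4,5}. Now deg[5]=0, deg[4]=1.
Step 5: smallest deg-1 vertex = 4, p_5 = 6. Add edge {4,6}. Now deg[4]=0, deg[6]=1.
Step 6: smallest deg-1 vertex = 6, p_6 = 10. Add edge {6,10}. Now deg[6]=0, deg[10]=2.
Step 7: smallest deg-1 vertex = 8, p_7 = 2. Add edge {2,8}. Now deg[8]=0, deg[2]=1.
Step 8: smallest deg-1 vertex = 2, p_8 = 10. Add edge {2,10}. Now deg[2]=0, deg[10]=1.
Step 9: smallest deg-1 vertex = 10, p_9 = 9. Add edge {9,10}. Now deg[10]=0, deg[9]=1.
Final: two remaining deg-1 vertices are 9, 11. Add edge {9,11}.

Answer: 1 7
3 7
5 7
4 5
4 6
6 10
2 8
2 10
9 10
9 11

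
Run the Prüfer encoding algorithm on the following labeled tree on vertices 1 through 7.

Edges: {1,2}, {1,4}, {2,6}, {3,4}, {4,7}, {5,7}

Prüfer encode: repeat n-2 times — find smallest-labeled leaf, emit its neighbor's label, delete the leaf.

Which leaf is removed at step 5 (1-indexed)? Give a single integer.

Step 1: current leaves = {3,5,6}. Remove leaf 3 (neighbor: 4).
Step 2: current leaves = {5,6}. Remove leaf 5 (neighbor: 7).
Step 3: current leaves = {6,7}. Remove leaf 6 (neighbor: 2).
Step 4: current leaves = {2,7}. Remove leaf 2 (neighbor: 1).
Step 5: current leaves = {1,7}. Remove leaf 1 (neighbor: 4).

Answer: 1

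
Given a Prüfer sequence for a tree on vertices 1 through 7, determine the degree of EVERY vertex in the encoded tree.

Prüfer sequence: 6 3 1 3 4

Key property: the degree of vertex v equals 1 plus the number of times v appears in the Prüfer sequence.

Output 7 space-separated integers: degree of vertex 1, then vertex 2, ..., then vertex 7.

Answer: 2 1 3 2 1 2 1

Derivation:
p_1 = 6: count[6] becomes 1
p_2 = 3: count[3] becomes 1
p_3 = 1: count[1] becomes 1
p_4 = 3: count[3] becomes 2
p_5 = 4: count[4] becomes 1
Degrees (1 + count): deg[1]=1+1=2, deg[2]=1+0=1, deg[3]=1+2=3, deg[4]=1+1=2, deg[5]=1+0=1, deg[6]=1+1=2, deg[7]=1+0=1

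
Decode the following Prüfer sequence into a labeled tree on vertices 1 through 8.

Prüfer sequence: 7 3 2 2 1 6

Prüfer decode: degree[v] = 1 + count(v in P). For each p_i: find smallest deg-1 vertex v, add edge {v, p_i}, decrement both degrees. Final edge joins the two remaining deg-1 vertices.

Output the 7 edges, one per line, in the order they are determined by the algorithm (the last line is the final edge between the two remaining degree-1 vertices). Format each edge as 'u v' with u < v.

Answer: 4 7
3 5
2 3
2 7
1 2
1 6
6 8

Derivation:
Initial degrees: {1:2, 2:3, 3:2, 4:1, 5:1, 6:2, 7:2, 8:1}
Step 1: smallest deg-1 vertex = 4, p_1 = 7. Add edge {4,7}. Now deg[4]=0, deg[7]=1.
Step 2: smallest deg-1 vertex = 5, p_2 = 3. Add edge {3,5}. Now deg[5]=0, deg[3]=1.
Step 3: smallest deg-1 vertex = 3, p_3 = 2. Add edge {2,3}. Now deg[3]=0, deg[2]=2.
Step 4: smallest deg-1 vertex = 7, p_4 = 2. Add edge {2,7}. Now deg[7]=0, deg[2]=1.
Step 5: smallest deg-1 vertex = 2, p_5 = 1. Add edge {1,2}. Now deg[2]=0, deg[1]=1.
Step 6: smallest deg-1 vertex = 1, p_6 = 6. Add edge {1,6}. Now deg[1]=0, deg[6]=1.
Final: two remaining deg-1 vertices are 6, 8. Add edge {6,8}.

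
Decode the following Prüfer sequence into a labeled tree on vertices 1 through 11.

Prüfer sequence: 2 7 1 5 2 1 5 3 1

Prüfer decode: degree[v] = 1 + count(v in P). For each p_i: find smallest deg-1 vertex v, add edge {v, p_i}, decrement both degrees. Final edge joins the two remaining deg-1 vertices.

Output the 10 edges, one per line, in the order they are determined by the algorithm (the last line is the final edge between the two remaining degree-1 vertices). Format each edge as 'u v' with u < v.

Answer: 2 4
6 7
1 7
5 8
2 9
1 2
5 10
3 5
1 3
1 11

Derivation:
Initial degrees: {1:4, 2:3, 3:2, 4:1, 5:3, 6:1, 7:2, 8:1, 9:1, 10:1, 11:1}
Step 1: smallest deg-1 vertex = 4, p_1 = 2. Add edge {2,4}. Now deg[4]=0, deg[2]=2.
Step 2: smallest deg-1 vertex = 6, p_2 = 7. Add edge {6,7}. Now deg[6]=0, deg[7]=1.
Step 3: smallest deg-1 vertex = 7, p_3 = 1. Add edge {1,7}. Now deg[7]=0, deg[1]=3.
Step 4: smallest deg-1 vertex = 8, p_4 = 5. Add edge {5,8}. Now deg[8]=0, deg[5]=2.
Step 5: smallest deg-1 vertex = 9, p_5 = 2. Add edge {2,9}. Now deg[9]=0, deg[2]=1.
Step 6: smallest deg-1 vertex = 2, p_6 = 1. Add edge {1,2}. Now deg[2]=0, deg[1]=2.
Step 7: smallest deg-1 vertex = 10, p_7 = 5. Add edge {5,10}. Now deg[10]=0, deg[5]=1.
Step 8: smallest deg-1 vertex = 5, p_8 = 3. Add edge {3,5}. Now deg[5]=0, deg[3]=1.
Step 9: smallest deg-1 vertex = 3, p_9 = 1. Add edge {1,3}. Now deg[3]=0, deg[1]=1.
Final: two remaining deg-1 vertices are 1, 11. Add edge {1,11}.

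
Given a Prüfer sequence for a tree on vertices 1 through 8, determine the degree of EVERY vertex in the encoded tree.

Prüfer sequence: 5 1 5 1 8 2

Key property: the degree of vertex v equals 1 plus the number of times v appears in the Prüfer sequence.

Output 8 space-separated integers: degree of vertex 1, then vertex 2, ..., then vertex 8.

p_1 = 5: count[5] becomes 1
p_2 = 1: count[1] becomes 1
p_3 = 5: count[5] becomes 2
p_4 = 1: count[1] becomes 2
p_5 = 8: count[8] becomes 1
p_6 = 2: count[2] becomes 1
Degrees (1 + count): deg[1]=1+2=3, deg[2]=1+1=2, deg[3]=1+0=1, deg[4]=1+0=1, deg[5]=1+2=3, deg[6]=1+0=1, deg[7]=1+0=1, deg[8]=1+1=2

Answer: 3 2 1 1 3 1 1 2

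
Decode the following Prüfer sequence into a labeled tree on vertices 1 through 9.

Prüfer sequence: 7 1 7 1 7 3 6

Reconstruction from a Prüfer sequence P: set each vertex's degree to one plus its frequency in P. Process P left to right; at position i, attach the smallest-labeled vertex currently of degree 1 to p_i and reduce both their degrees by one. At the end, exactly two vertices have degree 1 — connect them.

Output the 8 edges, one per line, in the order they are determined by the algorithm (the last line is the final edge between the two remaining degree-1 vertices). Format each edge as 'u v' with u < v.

Initial degrees: {1:3, 2:1, 3:2, 4:1, 5:1, 6:2, 7:4, 8:1, 9:1}
Step 1: smallest deg-1 vertex = 2, p_1 = 7. Add edge {2,7}. Now deg[2]=0, deg[7]=3.
Step 2: smallest deg-1 vertex = 4, p_2 = 1. Add edge {1,4}. Now deg[4]=0, deg[1]=2.
Step 3: smallest deg-1 vertex = 5, p_3 = 7. Add edge {5,7}. Now deg[5]=0, deg[7]=2.
Step 4: smallest deg-1 vertex = 8, p_4 = 1. Add edge {1,8}. Now deg[8]=0, deg[1]=1.
Step 5: smallest deg-1 vertex = 1, p_5 = 7. Add edge {1,7}. Now deg[1]=0, deg[7]=1.
Step 6: smallest deg-1 vertex = 7, p_6 = 3. Add edge {3,7}. Now deg[7]=0, deg[3]=1.
Step 7: smallest deg-1 vertex = 3, p_7 = 6. Add edge {3,6}. Now deg[3]=0, deg[6]=1.
Final: two remaining deg-1 vertices are 6, 9. Add edge {6,9}.

Answer: 2 7
1 4
5 7
1 8
1 7
3 7
3 6
6 9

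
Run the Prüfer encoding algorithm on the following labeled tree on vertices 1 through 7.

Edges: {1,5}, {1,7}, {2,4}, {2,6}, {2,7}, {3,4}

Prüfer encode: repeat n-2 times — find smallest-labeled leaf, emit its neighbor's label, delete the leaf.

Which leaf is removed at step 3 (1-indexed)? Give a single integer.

Step 1: current leaves = {3,5,6}. Remove leaf 3 (neighbor: 4).
Step 2: current leaves = {4,5,6}. Remove leaf 4 (neighbor: 2).
Step 3: current leaves = {5,6}. Remove leaf 5 (neighbor: 1).

Answer: 5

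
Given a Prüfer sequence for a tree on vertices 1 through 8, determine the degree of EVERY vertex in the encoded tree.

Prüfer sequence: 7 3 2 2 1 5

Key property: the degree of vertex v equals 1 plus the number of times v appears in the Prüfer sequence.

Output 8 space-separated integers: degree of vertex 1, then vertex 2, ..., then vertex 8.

Answer: 2 3 2 1 2 1 2 1

Derivation:
p_1 = 7: count[7] becomes 1
p_2 = 3: count[3] becomes 1
p_3 = 2: count[2] becomes 1
p_4 = 2: count[2] becomes 2
p_5 = 1: count[1] becomes 1
p_6 = 5: count[5] becomes 1
Degrees (1 + count): deg[1]=1+1=2, deg[2]=1+2=3, deg[3]=1+1=2, deg[4]=1+0=1, deg[5]=1+1=2, deg[6]=1+0=1, deg[7]=1+1=2, deg[8]=1+0=1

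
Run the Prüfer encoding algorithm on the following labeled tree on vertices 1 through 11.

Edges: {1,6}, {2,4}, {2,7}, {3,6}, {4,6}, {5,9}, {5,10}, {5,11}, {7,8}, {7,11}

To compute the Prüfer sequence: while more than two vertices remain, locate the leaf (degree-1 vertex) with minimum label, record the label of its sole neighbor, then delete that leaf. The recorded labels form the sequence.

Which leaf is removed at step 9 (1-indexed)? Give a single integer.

Step 1: current leaves = {1,3,8,9,10}. Remove leaf 1 (neighbor: 6).
Step 2: current leaves = {3,8,9,10}. Remove leaf 3 (neighbor: 6).
Step 3: current leaves = {6,8,9,10}. Remove leaf 6 (neighbor: 4).
Step 4: current leaves = {4,8,9,10}. Remove leaf 4 (neighbor: 2).
Step 5: current leaves = {2,8,9,10}. Remove leaf 2 (neighbor: 7).
Step 6: current leaves = {8,9,10}. Remove leaf 8 (neighbor: 7).
Step 7: current leaves = {7,9,10}. Remove leaf 7 (neighbor: 11).
Step 8: current leaves = {9,10,11}. Remove leaf 9 (neighbor: 5).
Step 9: current leaves = {10,11}. Remove leaf 10 (neighbor: 5).

Answer: 10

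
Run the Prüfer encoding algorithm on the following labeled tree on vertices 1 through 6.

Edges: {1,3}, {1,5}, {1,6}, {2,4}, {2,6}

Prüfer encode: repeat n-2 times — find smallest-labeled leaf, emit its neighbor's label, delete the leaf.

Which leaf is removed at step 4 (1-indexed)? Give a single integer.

Answer: 5

Derivation:
Step 1: current leaves = {3,4,5}. Remove leaf 3 (neighbor: 1).
Step 2: current leaves = {4,5}. Remove leaf 4 (neighbor: 2).
Step 3: current leaves = {2,5}. Remove leaf 2 (neighbor: 6).
Step 4: current leaves = {5,6}. Remove leaf 5 (neighbor: 1).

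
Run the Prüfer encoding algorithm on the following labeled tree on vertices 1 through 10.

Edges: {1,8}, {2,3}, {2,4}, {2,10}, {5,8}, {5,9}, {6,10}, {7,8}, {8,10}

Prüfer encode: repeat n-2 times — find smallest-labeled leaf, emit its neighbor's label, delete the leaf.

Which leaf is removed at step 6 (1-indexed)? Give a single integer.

Answer: 7

Derivation:
Step 1: current leaves = {1,3,4,6,7,9}. Remove leaf 1 (neighbor: 8).
Step 2: current leaves = {3,4,6,7,9}. Remove leaf 3 (neighbor: 2).
Step 3: current leaves = {4,6,7,9}. Remove leaf 4 (neighbor: 2).
Step 4: current leaves = {2,6,7,9}. Remove leaf 2 (neighbor: 10).
Step 5: current leaves = {6,7,9}. Remove leaf 6 (neighbor: 10).
Step 6: current leaves = {7,9,10}. Remove leaf 7 (neighbor: 8).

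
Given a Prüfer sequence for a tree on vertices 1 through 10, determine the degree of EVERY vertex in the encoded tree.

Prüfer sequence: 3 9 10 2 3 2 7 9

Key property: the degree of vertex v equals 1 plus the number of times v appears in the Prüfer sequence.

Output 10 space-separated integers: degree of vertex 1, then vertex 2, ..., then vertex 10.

Answer: 1 3 3 1 1 1 2 1 3 2

Derivation:
p_1 = 3: count[3] becomes 1
p_2 = 9: count[9] becomes 1
p_3 = 10: count[10] becomes 1
p_4 = 2: count[2] becomes 1
p_5 = 3: count[3] becomes 2
p_6 = 2: count[2] becomes 2
p_7 = 7: count[7] becomes 1
p_8 = 9: count[9] becomes 2
Degrees (1 + count): deg[1]=1+0=1, deg[2]=1+2=3, deg[3]=1+2=3, deg[4]=1+0=1, deg[5]=1+0=1, deg[6]=1+0=1, deg[7]=1+1=2, deg[8]=1+0=1, deg[9]=1+2=3, deg[10]=1+1=2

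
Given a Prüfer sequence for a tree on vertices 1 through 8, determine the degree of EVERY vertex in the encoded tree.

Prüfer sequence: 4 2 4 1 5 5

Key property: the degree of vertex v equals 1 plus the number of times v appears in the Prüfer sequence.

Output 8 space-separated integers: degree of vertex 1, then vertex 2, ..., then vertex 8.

Answer: 2 2 1 3 3 1 1 1

Derivation:
p_1 = 4: count[4] becomes 1
p_2 = 2: count[2] becomes 1
p_3 = 4: count[4] becomes 2
p_4 = 1: count[1] becomes 1
p_5 = 5: count[5] becomes 1
p_6 = 5: count[5] becomes 2
Degrees (1 + count): deg[1]=1+1=2, deg[2]=1+1=2, deg[3]=1+0=1, deg[4]=1+2=3, deg[5]=1+2=3, deg[6]=1+0=1, deg[7]=1+0=1, deg[8]=1+0=1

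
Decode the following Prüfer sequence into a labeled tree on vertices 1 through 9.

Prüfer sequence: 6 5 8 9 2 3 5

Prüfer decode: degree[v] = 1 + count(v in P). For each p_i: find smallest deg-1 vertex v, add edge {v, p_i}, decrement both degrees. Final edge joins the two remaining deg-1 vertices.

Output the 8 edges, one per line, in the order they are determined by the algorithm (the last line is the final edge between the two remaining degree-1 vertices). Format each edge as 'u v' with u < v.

Initial degrees: {1:1, 2:2, 3:2, 4:1, 5:3, 6:2, 7:1, 8:2, 9:2}
Step 1: smallest deg-1 vertex = 1, p_1 = 6. Add edge {1,6}. Now deg[1]=0, deg[6]=1.
Step 2: smallest deg-1 vertex = 4, p_2 = 5. Add edge {4,5}. Now deg[4]=0, deg[5]=2.
Step 3: smallest deg-1 vertex = 6, p_3 = 8. Add edge {6,8}. Now deg[6]=0, deg[8]=1.
Step 4: smallest deg-1 vertex = 7, p_4 = 9. Add edge {7,9}. Now deg[7]=0, deg[9]=1.
Step 5: smallest deg-1 vertex = 8, p_5 = 2. Add edge {2,8}. Now deg[8]=0, deg[2]=1.
Step 6: smallest deg-1 vertex = 2, p_6 = 3. Add edge {2,3}. Now deg[2]=0, deg[3]=1.
Step 7: smallest deg-1 vertex = 3, p_7 = 5. Add edge {3,5}. Now deg[3]=0, deg[5]=1.
Final: two remaining deg-1 vertices are 5, 9. Add edge {5,9}.

Answer: 1 6
4 5
6 8
7 9
2 8
2 3
3 5
5 9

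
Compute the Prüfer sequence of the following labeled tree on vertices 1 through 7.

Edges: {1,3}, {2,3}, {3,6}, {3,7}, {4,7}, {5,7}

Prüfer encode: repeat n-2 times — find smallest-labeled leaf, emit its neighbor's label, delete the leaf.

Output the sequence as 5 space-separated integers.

Answer: 3 3 7 7 3

Derivation:
Step 1: leaves = {1,2,4,5,6}. Remove smallest leaf 1, emit neighbor 3.
Step 2: leaves = {2,4,5,6}. Remove smallest leaf 2, emit neighbor 3.
Step 3: leaves = {4,5,6}. Remove smallest leaf 4, emit neighbor 7.
Step 4: leaves = {5,6}. Remove smallest leaf 5, emit neighbor 7.
Step 5: leaves = {6,7}. Remove smallest leaf 6, emit neighbor 3.
Done: 2 vertices remain (3, 7). Sequence = [3 3 7 7 3]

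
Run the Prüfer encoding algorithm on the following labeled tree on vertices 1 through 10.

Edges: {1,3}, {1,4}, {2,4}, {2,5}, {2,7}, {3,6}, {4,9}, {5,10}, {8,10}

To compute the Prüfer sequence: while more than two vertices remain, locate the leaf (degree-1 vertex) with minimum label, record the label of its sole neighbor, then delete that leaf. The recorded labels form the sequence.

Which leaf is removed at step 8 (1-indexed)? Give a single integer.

Answer: 2

Derivation:
Step 1: current leaves = {6,7,8,9}. Remove leaf 6 (neighbor: 3).
Step 2: current leaves = {3,7,8,9}. Remove leaf 3 (neighbor: 1).
Step 3: current leaves = {1,7,8,9}. Remove leaf 1 (neighbor: 4).
Step 4: current leaves = {7,8,9}. Remove leaf 7 (neighbor: 2).
Step 5: current leaves = {8,9}. Remove leaf 8 (neighbor: 10).
Step 6: current leaves = {9,10}. Remove leaf 9 (neighbor: 4).
Step 7: current leaves = {4,10}. Remove leaf 4 (neighbor: 2).
Step 8: current leaves = {2,10}. Remove leaf 2 (neighbor: 5).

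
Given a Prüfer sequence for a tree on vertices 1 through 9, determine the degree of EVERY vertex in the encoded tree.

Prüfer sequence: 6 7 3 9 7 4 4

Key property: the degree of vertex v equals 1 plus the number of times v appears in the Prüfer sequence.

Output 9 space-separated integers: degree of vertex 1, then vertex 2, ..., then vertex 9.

Answer: 1 1 2 3 1 2 3 1 2

Derivation:
p_1 = 6: count[6] becomes 1
p_2 = 7: count[7] becomes 1
p_3 = 3: count[3] becomes 1
p_4 = 9: count[9] becomes 1
p_5 = 7: count[7] becomes 2
p_6 = 4: count[4] becomes 1
p_7 = 4: count[4] becomes 2
Degrees (1 + count): deg[1]=1+0=1, deg[2]=1+0=1, deg[3]=1+1=2, deg[4]=1+2=3, deg[5]=1+0=1, deg[6]=1+1=2, deg[7]=1+2=3, deg[8]=1+0=1, deg[9]=1+1=2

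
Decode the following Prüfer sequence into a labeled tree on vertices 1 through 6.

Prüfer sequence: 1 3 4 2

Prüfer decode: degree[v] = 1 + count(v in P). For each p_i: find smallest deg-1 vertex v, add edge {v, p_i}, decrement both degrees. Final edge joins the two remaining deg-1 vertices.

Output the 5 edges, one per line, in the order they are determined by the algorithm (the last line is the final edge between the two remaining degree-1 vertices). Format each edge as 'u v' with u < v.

Answer: 1 5
1 3
3 4
2 4
2 6

Derivation:
Initial degrees: {1:2, 2:2, 3:2, 4:2, 5:1, 6:1}
Step 1: smallest deg-1 vertex = 5, p_1 = 1. Add edge {1,5}. Now deg[5]=0, deg[1]=1.
Step 2: smallest deg-1 vertex = 1, p_2 = 3. Add edge {1,3}. Now deg[1]=0, deg[3]=1.
Step 3: smallest deg-1 vertex = 3, p_3 = 4. Add edge {3,4}. Now deg[3]=0, deg[4]=1.
Step 4: smallest deg-1 vertex = 4, p_4 = 2. Add edge {2,4}. Now deg[4]=0, deg[2]=1.
Final: two remaining deg-1 vertices are 2, 6. Add edge {2,6}.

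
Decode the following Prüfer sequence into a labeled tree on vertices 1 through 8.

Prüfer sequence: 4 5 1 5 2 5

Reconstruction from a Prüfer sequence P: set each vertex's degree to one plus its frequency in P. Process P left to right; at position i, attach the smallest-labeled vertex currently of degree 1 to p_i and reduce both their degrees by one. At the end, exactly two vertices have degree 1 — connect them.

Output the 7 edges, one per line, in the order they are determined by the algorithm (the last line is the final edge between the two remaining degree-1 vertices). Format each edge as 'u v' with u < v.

Initial degrees: {1:2, 2:2, 3:1, 4:2, 5:4, 6:1, 7:1, 8:1}
Step 1: smallest deg-1 vertex = 3, p_1 = 4. Add edge {3,4}. Now deg[3]=0, deg[4]=1.
Step 2: smallest deg-1 vertex = 4, p_2 = 5. Add edge {4,5}. Now deg[4]=0, deg[5]=3.
Step 3: smallest deg-1 vertex = 6, p_3 = 1. Add edge {1,6}. Now deg[6]=0, deg[1]=1.
Step 4: smallest deg-1 vertex = 1, p_4 = 5. Add edge {1,5}. Now deg[1]=0, deg[5]=2.
Step 5: smallest deg-1 vertex = 7, p_5 = 2. Add edge {2,7}. Now deg[7]=0, deg[2]=1.
Step 6: smallest deg-1 vertex = 2, p_6 = 5. Add edge {2,5}. Now deg[2]=0, deg[5]=1.
Final: two remaining deg-1 vertices are 5, 8. Add edge {5,8}.

Answer: 3 4
4 5
1 6
1 5
2 7
2 5
5 8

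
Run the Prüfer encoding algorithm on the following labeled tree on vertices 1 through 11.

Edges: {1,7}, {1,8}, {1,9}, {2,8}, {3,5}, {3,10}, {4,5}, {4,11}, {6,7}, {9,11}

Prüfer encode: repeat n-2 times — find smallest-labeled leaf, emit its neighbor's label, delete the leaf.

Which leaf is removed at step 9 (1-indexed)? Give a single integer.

Step 1: current leaves = {2,6,10}. Remove leaf 2 (neighbor: 8).
Step 2: current leaves = {6,8,10}. Remove leaf 6 (neighbor: 7).
Step 3: current leaves = {7,8,10}. Remove leaf 7 (neighbor: 1).
Step 4: current leaves = {8,10}. Remove leaf 8 (neighbor: 1).
Step 5: current leaves = {1,10}. Remove leaf 1 (neighbor: 9).
Step 6: current leaves = {9,10}. Remove leaf 9 (neighbor: 11).
Step 7: current leaves = {10,11}. Remove leaf 10 (neighbor: 3).
Step 8: current leaves = {3,11}. Remove leaf 3 (neighbor: 5).
Step 9: current leaves = {5,11}. Remove leaf 5 (neighbor: 4).

Answer: 5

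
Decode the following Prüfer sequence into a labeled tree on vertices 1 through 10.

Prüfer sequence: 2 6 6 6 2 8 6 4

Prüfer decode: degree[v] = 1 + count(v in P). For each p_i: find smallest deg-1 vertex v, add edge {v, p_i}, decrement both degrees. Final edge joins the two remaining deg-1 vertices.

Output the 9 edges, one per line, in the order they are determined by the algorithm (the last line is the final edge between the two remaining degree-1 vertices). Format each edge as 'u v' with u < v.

Initial degrees: {1:1, 2:3, 3:1, 4:2, 5:1, 6:5, 7:1, 8:2, 9:1, 10:1}
Step 1: smallest deg-1 vertex = 1, p_1 = 2. Add edge {1,2}. Now deg[1]=0, deg[2]=2.
Step 2: smallest deg-1 vertex = 3, p_2 = 6. Add edge {3,6}. Now deg[3]=0, deg[6]=4.
Step 3: smallest deg-1 vertex = 5, p_3 = 6. Add edge {5,6}. Now deg[5]=0, deg[6]=3.
Step 4: smallest deg-1 vertex = 7, p_4 = 6. Add edge {6,7}. Now deg[7]=0, deg[6]=2.
Step 5: smallest deg-1 vertex = 9, p_5 = 2. Add edge {2,9}. Now deg[9]=0, deg[2]=1.
Step 6: smallest deg-1 vertex = 2, p_6 = 8. Add edge {2,8}. Now deg[2]=0, deg[8]=1.
Step 7: smallest deg-1 vertex = 8, p_7 = 6. Add edge {6,8}. Now deg[8]=0, deg[6]=1.
Step 8: smallest deg-1 vertex = 6, p_8 = 4. Add edge {4,6}. Now deg[6]=0, deg[4]=1.
Final: two remaining deg-1 vertices are 4, 10. Add edge {4,10}.

Answer: 1 2
3 6
5 6
6 7
2 9
2 8
6 8
4 6
4 10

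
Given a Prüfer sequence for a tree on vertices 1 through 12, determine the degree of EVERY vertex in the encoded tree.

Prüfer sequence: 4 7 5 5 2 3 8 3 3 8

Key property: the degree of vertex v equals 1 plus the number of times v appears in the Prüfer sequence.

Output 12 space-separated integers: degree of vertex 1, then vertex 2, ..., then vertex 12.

Answer: 1 2 4 2 3 1 2 3 1 1 1 1

Derivation:
p_1 = 4: count[4] becomes 1
p_2 = 7: count[7] becomes 1
p_3 = 5: count[5] becomes 1
p_4 = 5: count[5] becomes 2
p_5 = 2: count[2] becomes 1
p_6 = 3: count[3] becomes 1
p_7 = 8: count[8] becomes 1
p_8 = 3: count[3] becomes 2
p_9 = 3: count[3] becomes 3
p_10 = 8: count[8] becomes 2
Degrees (1 + count): deg[1]=1+0=1, deg[2]=1+1=2, deg[3]=1+3=4, deg[4]=1+1=2, deg[5]=1+2=3, deg[6]=1+0=1, deg[7]=1+1=2, deg[8]=1+2=3, deg[9]=1+0=1, deg[10]=1+0=1, deg[11]=1+0=1, deg[12]=1+0=1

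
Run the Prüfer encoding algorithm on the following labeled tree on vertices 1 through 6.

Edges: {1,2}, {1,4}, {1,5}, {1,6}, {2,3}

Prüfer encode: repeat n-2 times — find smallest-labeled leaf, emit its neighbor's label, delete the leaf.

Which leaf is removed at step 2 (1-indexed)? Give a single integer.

Answer: 2

Derivation:
Step 1: current leaves = {3,4,5,6}. Remove leaf 3 (neighbor: 2).
Step 2: current leaves = {2,4,5,6}. Remove leaf 2 (neighbor: 1).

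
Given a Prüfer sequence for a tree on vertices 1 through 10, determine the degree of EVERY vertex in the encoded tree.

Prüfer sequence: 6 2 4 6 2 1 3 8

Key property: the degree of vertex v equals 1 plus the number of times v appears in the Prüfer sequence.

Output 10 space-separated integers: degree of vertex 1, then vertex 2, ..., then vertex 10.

Answer: 2 3 2 2 1 3 1 2 1 1

Derivation:
p_1 = 6: count[6] becomes 1
p_2 = 2: count[2] becomes 1
p_3 = 4: count[4] becomes 1
p_4 = 6: count[6] becomes 2
p_5 = 2: count[2] becomes 2
p_6 = 1: count[1] becomes 1
p_7 = 3: count[3] becomes 1
p_8 = 8: count[8] becomes 1
Degrees (1 + count): deg[1]=1+1=2, deg[2]=1+2=3, deg[3]=1+1=2, deg[4]=1+1=2, deg[5]=1+0=1, deg[6]=1+2=3, deg[7]=1+0=1, deg[8]=1+1=2, deg[9]=1+0=1, deg[10]=1+0=1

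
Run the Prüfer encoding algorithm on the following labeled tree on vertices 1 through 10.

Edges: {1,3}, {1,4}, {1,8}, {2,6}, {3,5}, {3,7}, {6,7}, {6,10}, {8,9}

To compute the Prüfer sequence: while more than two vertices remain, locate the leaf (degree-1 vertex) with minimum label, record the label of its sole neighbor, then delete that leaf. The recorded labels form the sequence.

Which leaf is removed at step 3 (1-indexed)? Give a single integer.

Answer: 5

Derivation:
Step 1: current leaves = {2,4,5,9,10}. Remove leaf 2 (neighbor: 6).
Step 2: current leaves = {4,5,9,10}. Remove leaf 4 (neighbor: 1).
Step 3: current leaves = {5,9,10}. Remove leaf 5 (neighbor: 3).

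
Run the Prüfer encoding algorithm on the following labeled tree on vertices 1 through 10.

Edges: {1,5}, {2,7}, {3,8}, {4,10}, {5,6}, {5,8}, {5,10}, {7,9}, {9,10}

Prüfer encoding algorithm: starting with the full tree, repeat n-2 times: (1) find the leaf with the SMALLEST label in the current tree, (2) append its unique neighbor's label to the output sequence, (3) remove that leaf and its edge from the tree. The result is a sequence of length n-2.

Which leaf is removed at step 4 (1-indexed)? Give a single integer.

Answer: 4

Derivation:
Step 1: current leaves = {1,2,3,4,6}. Remove leaf 1 (neighbor: 5).
Step 2: current leaves = {2,3,4,6}. Remove leaf 2 (neighbor: 7).
Step 3: current leaves = {3,4,6,7}. Remove leaf 3 (neighbor: 8).
Step 4: current leaves = {4,6,7,8}. Remove leaf 4 (neighbor: 10).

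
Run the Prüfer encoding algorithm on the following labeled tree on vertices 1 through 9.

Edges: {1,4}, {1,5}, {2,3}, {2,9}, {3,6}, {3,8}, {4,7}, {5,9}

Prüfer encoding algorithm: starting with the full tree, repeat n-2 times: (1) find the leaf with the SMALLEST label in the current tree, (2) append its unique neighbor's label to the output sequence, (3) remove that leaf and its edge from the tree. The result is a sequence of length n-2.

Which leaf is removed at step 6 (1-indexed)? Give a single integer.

Step 1: current leaves = {6,7,8}. Remove leaf 6 (neighbor: 3).
Step 2: current leaves = {7,8}. Remove leaf 7 (neighbor: 4).
Step 3: current leaves = {4,8}. Remove leaf 4 (neighbor: 1).
Step 4: current leaves = {1,8}. Remove leaf 1 (neighbor: 5).
Step 5: current leaves = {5,8}. Remove leaf 5 (neighbor: 9).
Step 6: current leaves = {8,9}. Remove leaf 8 (neighbor: 3).

Answer: 8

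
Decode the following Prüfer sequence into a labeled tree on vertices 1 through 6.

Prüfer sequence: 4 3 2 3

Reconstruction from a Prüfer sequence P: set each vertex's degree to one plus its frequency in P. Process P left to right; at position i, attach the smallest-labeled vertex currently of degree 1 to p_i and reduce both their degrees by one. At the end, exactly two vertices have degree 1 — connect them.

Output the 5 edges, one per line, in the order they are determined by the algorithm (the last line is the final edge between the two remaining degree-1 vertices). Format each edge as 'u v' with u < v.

Initial degrees: {1:1, 2:2, 3:3, 4:2, 5:1, 6:1}
Step 1: smallest deg-1 vertex = 1, p_1 = 4. Add edge {1,4}. Now deg[1]=0, deg[4]=1.
Step 2: smallest deg-1 vertex = 4, p_2 = 3. Add edge {3,4}. Now deg[4]=0, deg[3]=2.
Step 3: smallest deg-1 vertex = 5, p_3 = 2. Add edge {2,5}. Now deg[5]=0, deg[2]=1.
Step 4: smallest deg-1 vertex = 2, p_4 = 3. Add edge {2,3}. Now deg[2]=0, deg[3]=1.
Final: two remaining deg-1 vertices are 3, 6. Add edge {3,6}.

Answer: 1 4
3 4
2 5
2 3
3 6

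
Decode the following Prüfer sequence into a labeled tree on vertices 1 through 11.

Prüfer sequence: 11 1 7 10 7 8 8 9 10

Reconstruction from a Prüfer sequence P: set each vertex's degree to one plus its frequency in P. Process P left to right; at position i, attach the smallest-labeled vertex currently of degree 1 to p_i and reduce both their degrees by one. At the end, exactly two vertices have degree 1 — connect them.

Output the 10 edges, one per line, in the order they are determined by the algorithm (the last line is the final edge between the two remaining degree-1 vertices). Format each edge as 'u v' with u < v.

Answer: 2 11
1 3
1 7
4 10
5 7
6 8
7 8
8 9
9 10
10 11

Derivation:
Initial degrees: {1:2, 2:1, 3:1, 4:1, 5:1, 6:1, 7:3, 8:3, 9:2, 10:3, 11:2}
Step 1: smallest deg-1 vertex = 2, p_1 = 11. Add edge {2,11}. Now deg[2]=0, deg[11]=1.
Step 2: smallest deg-1 vertex = 3, p_2 = 1. Add edge {1,3}. Now deg[3]=0, deg[1]=1.
Step 3: smallest deg-1 vertex = 1, p_3 = 7. Add edge {1,7}. Now deg[1]=0, deg[7]=2.
Step 4: smallest deg-1 vertex = 4, p_4 = 10. Add edge {4,10}. Now deg[4]=0, deg[10]=2.
Step 5: smallest deg-1 vertex = 5, p_5 = 7. Add edge {5,7}. Now deg[5]=0, deg[7]=1.
Step 6: smallest deg-1 vertex = 6, p_6 = 8. Add edge {6,8}. Now deg[6]=0, deg[8]=2.
Step 7: smallest deg-1 vertex = 7, p_7 = 8. Add edge {7,8}. Now deg[7]=0, deg[8]=1.
Step 8: smallest deg-1 vertex = 8, p_8 = 9. Add edge {8,9}. Now deg[8]=0, deg[9]=1.
Step 9: smallest deg-1 vertex = 9, p_9 = 10. Add edge {9,10}. Now deg[9]=0, deg[10]=1.
Final: two remaining deg-1 vertices are 10, 11. Add edge {10,11}.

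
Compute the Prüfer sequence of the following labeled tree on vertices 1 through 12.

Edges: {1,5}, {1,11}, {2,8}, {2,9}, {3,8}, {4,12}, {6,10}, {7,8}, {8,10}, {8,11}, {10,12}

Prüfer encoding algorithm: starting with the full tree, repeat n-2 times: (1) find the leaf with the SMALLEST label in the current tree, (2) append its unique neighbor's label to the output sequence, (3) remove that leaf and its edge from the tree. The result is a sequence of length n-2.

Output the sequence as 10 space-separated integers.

Step 1: leaves = {3,4,5,6,7,9}. Remove smallest leaf 3, emit neighbor 8.
Step 2: leaves = {4,5,6,7,9}. Remove smallest leaf 4, emit neighbor 12.
Step 3: leaves = {5,6,7,9,12}. Remove smallest leaf 5, emit neighbor 1.
Step 4: leaves = {1,6,7,9,12}. Remove smallest leaf 1, emit neighbor 11.
Step 5: leaves = {6,7,9,11,12}. Remove smallest leaf 6, emit neighbor 10.
Step 6: leaves = {7,9,11,12}. Remove smallest leaf 7, emit neighbor 8.
Step 7: leaves = {9,11,12}. Remove smallest leaf 9, emit neighbor 2.
Step 8: leaves = {2,11,12}. Remove smallest leaf 2, emit neighbor 8.
Step 9: leaves = {11,12}. Remove smallest leaf 11, emit neighbor 8.
Step 10: leaves = {8,12}. Remove smallest leaf 8, emit neighbor 10.
Done: 2 vertices remain (10, 12). Sequence = [8 12 1 11 10 8 2 8 8 10]

Answer: 8 12 1 11 10 8 2 8 8 10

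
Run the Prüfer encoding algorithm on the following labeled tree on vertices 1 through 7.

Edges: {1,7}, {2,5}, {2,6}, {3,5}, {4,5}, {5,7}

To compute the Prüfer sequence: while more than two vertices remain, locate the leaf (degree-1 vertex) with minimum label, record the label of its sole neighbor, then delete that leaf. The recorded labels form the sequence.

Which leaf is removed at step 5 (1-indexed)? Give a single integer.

Answer: 2

Derivation:
Step 1: current leaves = {1,3,4,6}. Remove leaf 1 (neighbor: 7).
Step 2: current leaves = {3,4,6,7}. Remove leaf 3 (neighbor: 5).
Step 3: current leaves = {4,6,7}. Remove leaf 4 (neighbor: 5).
Step 4: current leaves = {6,7}. Remove leaf 6 (neighbor: 2).
Step 5: current leaves = {2,7}. Remove leaf 2 (neighbor: 5).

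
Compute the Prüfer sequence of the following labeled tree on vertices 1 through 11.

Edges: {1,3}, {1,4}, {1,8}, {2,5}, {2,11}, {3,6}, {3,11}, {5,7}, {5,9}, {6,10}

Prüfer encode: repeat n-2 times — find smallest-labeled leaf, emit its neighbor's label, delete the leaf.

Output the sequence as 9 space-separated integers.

Answer: 1 5 1 3 5 2 11 6 3

Derivation:
Step 1: leaves = {4,7,8,9,10}. Remove smallest leaf 4, emit neighbor 1.
Step 2: leaves = {7,8,9,10}. Remove smallest leaf 7, emit neighbor 5.
Step 3: leaves = {8,9,10}. Remove smallest leaf 8, emit neighbor 1.
Step 4: leaves = {1,9,10}. Remove smallest leaf 1, emit neighbor 3.
Step 5: leaves = {9,10}. Remove smallest leaf 9, emit neighbor 5.
Step 6: leaves = {5,10}. Remove smallest leaf 5, emit neighbor 2.
Step 7: leaves = {2,10}. Remove smallest leaf 2, emit neighbor 11.
Step 8: leaves = {10,11}. Remove smallest leaf 10, emit neighbor 6.
Step 9: leaves = {6,11}. Remove smallest leaf 6, emit neighbor 3.
Done: 2 vertices remain (3, 11). Sequence = [1 5 1 3 5 2 11 6 3]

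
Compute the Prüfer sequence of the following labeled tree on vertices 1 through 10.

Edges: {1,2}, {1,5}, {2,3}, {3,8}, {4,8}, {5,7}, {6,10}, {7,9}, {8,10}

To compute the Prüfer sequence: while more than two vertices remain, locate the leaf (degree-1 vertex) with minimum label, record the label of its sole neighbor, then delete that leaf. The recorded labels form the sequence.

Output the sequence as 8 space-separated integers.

Step 1: leaves = {4,6,9}. Remove smallest leaf 4, emit neighbor 8.
Step 2: leaves = {6,9}. Remove smallest leaf 6, emit neighbor 10.
Step 3: leaves = {9,10}. Remove smallest leaf 9, emit neighbor 7.
Step 4: leaves = {7,10}. Remove smallest leaf 7, emit neighbor 5.
Step 5: leaves = {5,10}. Remove smallest leaf 5, emit neighbor 1.
Step 6: leaves = {1,10}. Remove smallest leaf 1, emit neighbor 2.
Step 7: leaves = {2,10}. Remove smallest leaf 2, emit neighbor 3.
Step 8: leaves = {3,10}. Remove smallest leaf 3, emit neighbor 8.
Done: 2 vertices remain (8, 10). Sequence = [8 10 7 5 1 2 3 8]

Answer: 8 10 7 5 1 2 3 8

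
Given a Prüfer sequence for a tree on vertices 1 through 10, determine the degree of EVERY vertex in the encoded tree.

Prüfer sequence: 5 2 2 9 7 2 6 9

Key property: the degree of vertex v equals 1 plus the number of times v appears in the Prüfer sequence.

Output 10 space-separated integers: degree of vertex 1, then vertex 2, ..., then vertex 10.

Answer: 1 4 1 1 2 2 2 1 3 1

Derivation:
p_1 = 5: count[5] becomes 1
p_2 = 2: count[2] becomes 1
p_3 = 2: count[2] becomes 2
p_4 = 9: count[9] becomes 1
p_5 = 7: count[7] becomes 1
p_6 = 2: count[2] becomes 3
p_7 = 6: count[6] becomes 1
p_8 = 9: count[9] becomes 2
Degrees (1 + count): deg[1]=1+0=1, deg[2]=1+3=4, deg[3]=1+0=1, deg[4]=1+0=1, deg[5]=1+1=2, deg[6]=1+1=2, deg[7]=1+1=2, deg[8]=1+0=1, deg[9]=1+2=3, deg[10]=1+0=1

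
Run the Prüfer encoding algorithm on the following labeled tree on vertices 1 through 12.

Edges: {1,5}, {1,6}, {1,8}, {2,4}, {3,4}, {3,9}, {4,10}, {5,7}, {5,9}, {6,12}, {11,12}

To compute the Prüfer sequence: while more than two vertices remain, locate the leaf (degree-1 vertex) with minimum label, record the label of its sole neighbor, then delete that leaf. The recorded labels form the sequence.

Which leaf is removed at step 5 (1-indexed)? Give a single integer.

Answer: 4

Derivation:
Step 1: current leaves = {2,7,8,10,11}. Remove leaf 2 (neighbor: 4).
Step 2: current leaves = {7,8,10,11}. Remove leaf 7 (neighbor: 5).
Step 3: current leaves = {8,10,11}. Remove leaf 8 (neighbor: 1).
Step 4: current leaves = {10,11}. Remove leaf 10 (neighbor: 4).
Step 5: current leaves = {4,11}. Remove leaf 4 (neighbor: 3).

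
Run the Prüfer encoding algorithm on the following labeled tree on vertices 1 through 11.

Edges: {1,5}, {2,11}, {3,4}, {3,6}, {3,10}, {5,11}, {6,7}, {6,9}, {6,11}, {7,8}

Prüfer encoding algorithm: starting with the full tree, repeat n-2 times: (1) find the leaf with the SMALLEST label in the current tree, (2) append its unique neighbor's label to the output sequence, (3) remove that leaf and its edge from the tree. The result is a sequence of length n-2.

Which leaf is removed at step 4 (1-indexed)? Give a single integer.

Step 1: current leaves = {1,2,4,8,9,10}. Remove leaf 1 (neighbor: 5).
Step 2: current leaves = {2,4,5,8,9,10}. Remove leaf 2 (neighbor: 11).
Step 3: current leaves = {4,5,8,9,10}. Remove leaf 4 (neighbor: 3).
Step 4: current leaves = {5,8,9,10}. Remove leaf 5 (neighbor: 11).

Answer: 5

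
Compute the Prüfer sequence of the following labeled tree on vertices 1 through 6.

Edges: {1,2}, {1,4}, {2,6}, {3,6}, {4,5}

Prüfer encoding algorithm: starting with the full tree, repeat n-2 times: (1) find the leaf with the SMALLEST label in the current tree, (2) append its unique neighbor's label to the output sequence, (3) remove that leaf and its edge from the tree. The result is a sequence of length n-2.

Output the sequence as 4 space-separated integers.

Step 1: leaves = {3,5}. Remove smallest leaf 3, emit neighbor 6.
Step 2: leaves = {5,6}. Remove smallest leaf 5, emit neighbor 4.
Step 3: leaves = {4,6}. Remove smallest leaf 4, emit neighbor 1.
Step 4: leaves = {1,6}. Remove smallest leaf 1, emit neighbor 2.
Done: 2 vertices remain (2, 6). Sequence = [6 4 1 2]

Answer: 6 4 1 2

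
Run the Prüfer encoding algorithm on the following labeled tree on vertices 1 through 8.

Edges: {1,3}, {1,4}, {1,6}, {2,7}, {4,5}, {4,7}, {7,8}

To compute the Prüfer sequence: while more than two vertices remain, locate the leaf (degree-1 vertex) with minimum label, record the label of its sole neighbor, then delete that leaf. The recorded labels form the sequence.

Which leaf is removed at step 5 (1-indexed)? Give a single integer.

Step 1: current leaves = {2,3,5,6,8}. Remove leaf 2 (neighbor: 7).
Step 2: current leaves = {3,5,6,8}. Remove leaf 3 (neighbor: 1).
Step 3: current leaves = {5,6,8}. Remove leaf 5 (neighbor: 4).
Step 4: current leaves = {6,8}. Remove leaf 6 (neighbor: 1).
Step 5: current leaves = {1,8}. Remove leaf 1 (neighbor: 4).

Answer: 1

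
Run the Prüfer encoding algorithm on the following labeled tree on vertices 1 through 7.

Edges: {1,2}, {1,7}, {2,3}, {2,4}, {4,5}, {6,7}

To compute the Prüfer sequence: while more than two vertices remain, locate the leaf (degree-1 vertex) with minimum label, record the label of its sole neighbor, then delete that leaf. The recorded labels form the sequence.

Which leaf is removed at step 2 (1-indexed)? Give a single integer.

Step 1: current leaves = {3,5,6}. Remove leaf 3 (neighbor: 2).
Step 2: current leaves = {5,6}. Remove leaf 5 (neighbor: 4).

Answer: 5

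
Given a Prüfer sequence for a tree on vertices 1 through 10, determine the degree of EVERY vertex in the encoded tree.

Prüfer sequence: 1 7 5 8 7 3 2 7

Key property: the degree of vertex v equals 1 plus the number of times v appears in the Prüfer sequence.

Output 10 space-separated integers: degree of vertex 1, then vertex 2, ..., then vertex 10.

p_1 = 1: count[1] becomes 1
p_2 = 7: count[7] becomes 1
p_3 = 5: count[5] becomes 1
p_4 = 8: count[8] becomes 1
p_5 = 7: count[7] becomes 2
p_6 = 3: count[3] becomes 1
p_7 = 2: count[2] becomes 1
p_8 = 7: count[7] becomes 3
Degrees (1 + count): deg[1]=1+1=2, deg[2]=1+1=2, deg[3]=1+1=2, deg[4]=1+0=1, deg[5]=1+1=2, deg[6]=1+0=1, deg[7]=1+3=4, deg[8]=1+1=2, deg[9]=1+0=1, deg[10]=1+0=1

Answer: 2 2 2 1 2 1 4 2 1 1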